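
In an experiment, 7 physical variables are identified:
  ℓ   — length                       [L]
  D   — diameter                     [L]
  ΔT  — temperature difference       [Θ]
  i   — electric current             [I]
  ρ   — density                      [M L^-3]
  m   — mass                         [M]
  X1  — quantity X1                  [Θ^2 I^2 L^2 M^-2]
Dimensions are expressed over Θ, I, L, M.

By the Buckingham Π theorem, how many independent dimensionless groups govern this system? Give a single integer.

3

Write exponents as rows Θ,I,L,M / cols ℓ,D,ΔT,i,ρ,m,X1:
  Θ: [ 0  0  1  0  0  0  2]
  I: [ 0  0  0  1  0  0  2]
  L: [ 1  1  0  0 -3  0  2]
  M: [ 0  0  0  0  1  1 -2]
Row reduction gives pivot columns ℓ,ΔT,i,ρ; rank = 4
7 vars − rank 4 = 3 Π groups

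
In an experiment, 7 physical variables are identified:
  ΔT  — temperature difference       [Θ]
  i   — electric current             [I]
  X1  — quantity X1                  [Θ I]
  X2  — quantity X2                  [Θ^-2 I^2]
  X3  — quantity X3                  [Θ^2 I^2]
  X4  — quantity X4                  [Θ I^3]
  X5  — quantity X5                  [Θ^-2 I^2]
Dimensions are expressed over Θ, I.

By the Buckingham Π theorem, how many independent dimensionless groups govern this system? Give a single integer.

Write exponents as rows Θ,I / cols ΔT,i,X1,X2,X3,X4,X5:
  Θ: [ 1  0  1 -2  2  1 -2]
  I: [ 0  1  1  2  2  3  2]
Echelon form has 2 nonzero rows (pivots: ΔT,i)
7 vars − rank 2 = 5 Π groups

5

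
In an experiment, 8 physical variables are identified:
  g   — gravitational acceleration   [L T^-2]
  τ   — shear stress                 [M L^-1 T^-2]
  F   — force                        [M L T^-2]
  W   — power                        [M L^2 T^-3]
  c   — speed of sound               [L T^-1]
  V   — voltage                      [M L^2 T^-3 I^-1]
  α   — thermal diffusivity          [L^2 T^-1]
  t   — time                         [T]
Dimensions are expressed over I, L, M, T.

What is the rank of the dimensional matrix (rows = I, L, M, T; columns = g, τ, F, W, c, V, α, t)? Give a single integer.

Exponent matrix [I,L,M,T] × [g,τ,F,W,c,V,α,t]:
  I: [ 0  0  0  0  0 -1  0  0]
  L: [ 1 -1  1  2  1  2  2  0]
  M: [ 0  1  1  1  0  1  0  0]
  T: [-2 -2 -2 -3 -1 -3 -1  1]
RREF → pivots at {g,τ,F,V} ⇒ r = 4

4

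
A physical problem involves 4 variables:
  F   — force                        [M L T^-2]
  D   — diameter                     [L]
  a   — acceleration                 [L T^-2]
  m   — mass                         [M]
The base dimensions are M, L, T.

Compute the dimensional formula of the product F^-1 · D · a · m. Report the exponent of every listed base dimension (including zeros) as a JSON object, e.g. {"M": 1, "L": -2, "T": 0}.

{"M": 0, "L": 1, "T": 0}

Write exponents as rows M,L,T / cols F,D,a,m:
  M: [ 1  0  0  1]
  L: [ 1  1  1  0]
  T: [-2  0 -2  0]
  [M]: (-1)·1+(1)·0+(1)·0+(1)·1 = 0
  [L]: (-1)·1+(1)·1+(1)·1+(1)·0 = 1
  [T]: (-1)·-2+(1)·0+(1)·-2+(1)·0 = 0
⇒ L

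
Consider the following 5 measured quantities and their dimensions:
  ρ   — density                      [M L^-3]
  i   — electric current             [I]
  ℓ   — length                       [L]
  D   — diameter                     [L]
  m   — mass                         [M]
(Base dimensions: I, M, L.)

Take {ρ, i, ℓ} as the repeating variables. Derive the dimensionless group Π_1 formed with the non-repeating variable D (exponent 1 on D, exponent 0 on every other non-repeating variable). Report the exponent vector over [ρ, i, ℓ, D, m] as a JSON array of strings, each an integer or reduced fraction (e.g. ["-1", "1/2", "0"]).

["0", "0", "-1", "1", "0"]

Write exponents as rows I,M,L / cols ρ,i,ℓ,D,m:
  I: [ 0  1  0  0  0]
  M: [ 1  0  0  0  1]
  L: [-3  0  1  1  0]
RREF → pivots at {ρ,i,ℓ} ⇒ r = 3
Pivot set = {ρ,i,ℓ}, free = {D,m}
RREF:
  r0: [   1    0    0    0    1]
  r1: [   0    1    0    0    0]
  r2: [   0    0    1    1    3]
Fix exponent of D at 1, m at 0; solve each RREF row for its pivot's exponent:
  r0: exp(ρ) + (0)·1 = 0 ⇒ exp(ρ) = 0
  r1: exp(i) + (0)·1 = 0 ⇒ exp(i) = 0
  r2: exp(ℓ) + (1)·1 = 0 ⇒ exp(ℓ) = -1
Π_1 = ℓ^-1 · D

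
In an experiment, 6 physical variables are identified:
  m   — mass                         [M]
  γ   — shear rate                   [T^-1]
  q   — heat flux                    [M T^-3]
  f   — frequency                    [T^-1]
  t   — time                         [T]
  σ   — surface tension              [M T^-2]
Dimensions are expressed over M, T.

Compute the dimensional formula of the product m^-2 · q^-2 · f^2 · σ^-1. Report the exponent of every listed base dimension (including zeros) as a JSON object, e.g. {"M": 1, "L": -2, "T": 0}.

Write exponents as rows M,T / cols m,γ,q,f,t,σ:
  M: [ 1  0  1  0  0  1]
  T: [ 0 -1 -3 -1  1 -2]
  [M]: (-2)·1+(-2)·1+(2)·0+(-1)·1 = -5
  [T]: (-2)·0+(-2)·-3+(2)·-1+(-1)·-2 = 6
⇒ M^-5 T^6

{"M": -5, "T": 6}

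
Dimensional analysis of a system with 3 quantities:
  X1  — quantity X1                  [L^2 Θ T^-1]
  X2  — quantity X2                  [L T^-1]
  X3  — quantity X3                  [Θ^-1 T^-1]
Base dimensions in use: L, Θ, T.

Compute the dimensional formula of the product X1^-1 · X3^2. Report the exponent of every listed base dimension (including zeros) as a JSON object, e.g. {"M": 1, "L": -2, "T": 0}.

{"L": -2, "Θ": -3, "T": -1}

Write exponents as rows L,Θ,T / cols X1,X2,X3:
  L: [ 2  1  0]
  Θ: [ 1  0 -1]
  T: [-1 -1 -1]
  [L]: (-1)·2+(2)·0 = -2
  [Θ]: (-1)·1+(2)·-1 = -3
  [T]: (-1)·-1+(2)·-1 = -1
⇒ L^-2 Θ^-3 T^-1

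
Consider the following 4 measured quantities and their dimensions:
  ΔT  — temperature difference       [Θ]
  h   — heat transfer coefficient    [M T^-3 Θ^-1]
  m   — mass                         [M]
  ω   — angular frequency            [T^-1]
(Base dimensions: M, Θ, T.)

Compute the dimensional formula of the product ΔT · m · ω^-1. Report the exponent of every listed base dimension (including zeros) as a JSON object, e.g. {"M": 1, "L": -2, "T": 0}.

{"M": 1, "Θ": 1, "T": 1}

Exponent matrix [M,Θ,T] × [ΔT,h,m,ω]:
  M: [ 0  1  1  0]
  Θ: [ 1 -1  0  0]
  T: [ 0 -3  0 -1]
  [M]: (1)·0+(1)·1+(-1)·0 = 1
  [Θ]: (1)·1+(1)·0+(-1)·0 = 1
  [T]: (1)·0+(1)·0+(-1)·-1 = 1
⇒ M Θ T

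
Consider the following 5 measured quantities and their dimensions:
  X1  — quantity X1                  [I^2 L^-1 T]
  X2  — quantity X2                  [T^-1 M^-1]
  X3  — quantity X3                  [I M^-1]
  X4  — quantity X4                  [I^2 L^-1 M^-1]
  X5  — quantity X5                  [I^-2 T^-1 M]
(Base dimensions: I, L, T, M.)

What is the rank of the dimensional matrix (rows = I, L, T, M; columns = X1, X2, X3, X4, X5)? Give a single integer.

Write exponents as rows I,L,T,M / cols X1,X2,X3,X4,X5:
  I: [ 2  0  1  2 -2]
  L: [-1  0  0 -1  0]
  T: [ 1 -1  0  0 -1]
  M: [ 0 -1 -1 -1  1]
RREF → pivots at {X1,X2,X3} ⇒ r = 3

3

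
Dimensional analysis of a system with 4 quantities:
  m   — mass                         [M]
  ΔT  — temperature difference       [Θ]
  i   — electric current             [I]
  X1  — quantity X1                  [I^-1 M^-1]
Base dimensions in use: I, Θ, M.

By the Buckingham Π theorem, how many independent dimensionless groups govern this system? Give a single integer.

1

Exponent matrix [I,Θ,M] × [m,ΔT,i,X1]:
  I: [ 0  0  1 -1]
  Θ: [ 0  1  0  0]
  M: [ 1  0  0 -1]
Echelon form has 3 nonzero rows (pivots: m,ΔT,i)
4 vars − rank 3 = 1 Π group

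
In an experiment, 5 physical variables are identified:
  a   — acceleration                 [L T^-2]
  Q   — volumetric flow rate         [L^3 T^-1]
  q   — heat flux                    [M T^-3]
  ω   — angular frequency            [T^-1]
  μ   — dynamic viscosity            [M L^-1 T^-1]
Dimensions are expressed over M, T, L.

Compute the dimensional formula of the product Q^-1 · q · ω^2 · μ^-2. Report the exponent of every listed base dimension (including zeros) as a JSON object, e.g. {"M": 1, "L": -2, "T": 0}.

Write exponents as rows M,T,L / cols a,Q,q,ω,μ:
  M: [ 0  0  1  0  1]
  T: [-2 -1 -3 -1 -1]
  L: [ 1  3  0  0 -1]
  [M]: (-1)·0+(1)·1+(2)·0+(-2)·1 = -1
  [T]: (-1)·-1+(1)·-3+(2)·-1+(-2)·-1 = -2
  [L]: (-1)·3+(1)·0+(2)·0+(-2)·-1 = -1
⇒ M^-1 T^-2 L^-1

{"M": -1, "T": -2, "L": -1}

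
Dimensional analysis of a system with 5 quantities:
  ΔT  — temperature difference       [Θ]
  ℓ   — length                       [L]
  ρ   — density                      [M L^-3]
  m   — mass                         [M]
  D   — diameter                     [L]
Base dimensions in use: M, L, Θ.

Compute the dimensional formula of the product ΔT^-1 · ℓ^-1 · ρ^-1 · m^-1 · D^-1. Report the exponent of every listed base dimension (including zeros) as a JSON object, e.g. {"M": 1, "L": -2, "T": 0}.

{"M": -2, "L": 1, "Θ": -1}

Exponent matrix [M,L,Θ] × [ΔT,ℓ,ρ,m,D]:
  M: [ 0  0  1  1  0]
  L: [ 0  1 -3  0  1]
  Θ: [ 1  0  0  0  0]
  [M]: (-1)·0+(-1)·0+(-1)·1+(-1)·1+(-1)·0 = -2
  [L]: (-1)·0+(-1)·1+(-1)·-3+(-1)·0+(-1)·1 = 1
  [Θ]: (-1)·1+(-1)·0+(-1)·0+(-1)·0+(-1)·0 = -1
⇒ M^-2 L Θ^-1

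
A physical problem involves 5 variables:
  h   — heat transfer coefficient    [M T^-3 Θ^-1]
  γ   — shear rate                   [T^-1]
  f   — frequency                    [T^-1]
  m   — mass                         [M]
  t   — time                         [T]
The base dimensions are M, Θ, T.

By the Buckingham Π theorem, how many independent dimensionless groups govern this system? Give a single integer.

Dimensional matrix (M×Θ×T by h×γ×f×m×t):
  M: [ 1  0  0  1  0]
  Θ: [-1  0  0  0  0]
  T: [-3 -1 -1  0  1]
Row reduction gives pivot columns h,γ,m; rank = 3
n=5, r=3 ⇒ 2 dimensionless groups

2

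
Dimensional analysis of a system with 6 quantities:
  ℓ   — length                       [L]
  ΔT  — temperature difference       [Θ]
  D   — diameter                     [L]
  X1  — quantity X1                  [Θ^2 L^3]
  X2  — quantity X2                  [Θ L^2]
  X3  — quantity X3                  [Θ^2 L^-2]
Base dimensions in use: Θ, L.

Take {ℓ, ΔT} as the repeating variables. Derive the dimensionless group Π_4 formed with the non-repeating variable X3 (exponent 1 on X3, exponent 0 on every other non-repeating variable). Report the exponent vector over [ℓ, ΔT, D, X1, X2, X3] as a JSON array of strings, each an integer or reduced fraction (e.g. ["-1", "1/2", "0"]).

["2", "-2", "0", "0", "0", "1"]

Exponent matrix [Θ,L] × [ℓ,ΔT,D,X1,X2,X3]:
  Θ: [ 0  1  0  2  1  2]
  L: [ 1  0  1  3  2 -2]
RREF → pivots at {ℓ,ΔT} ⇒ r = 2
Pivot set = {ℓ,ΔT}, free = {D,X1,X2,X3}
RREF:
  r0: [   1    0    1    3    2   -2]
  r1: [   0    1    0    2    1    2]
Fix exponent of X3 at 1, D at 0, X1 at 0, X2 at 0; solve each RREF row for its pivot's exponent:
  r0: exp(ℓ) + (-2)·1 = 0 ⇒ exp(ℓ) = 2
  r1: exp(ΔT) + (2)·1 = 0 ⇒ exp(ΔT) = -2
Π_4 = ℓ^2 · ΔT^-2 · X3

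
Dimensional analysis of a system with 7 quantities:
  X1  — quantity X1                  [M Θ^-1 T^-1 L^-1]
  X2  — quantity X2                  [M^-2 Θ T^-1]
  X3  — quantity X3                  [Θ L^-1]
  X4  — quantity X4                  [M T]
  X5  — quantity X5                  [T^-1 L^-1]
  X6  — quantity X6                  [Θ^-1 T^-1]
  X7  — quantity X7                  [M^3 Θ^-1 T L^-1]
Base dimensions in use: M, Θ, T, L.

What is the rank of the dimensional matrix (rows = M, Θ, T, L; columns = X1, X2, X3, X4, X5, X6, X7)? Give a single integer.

Exponent matrix [M,Θ,T,L] × [X1,X2,X3,X4,X5,X6,X7]:
  M: [ 1 -2  0  1  0  0  3]
  Θ: [-1  1  1  0  0 -1 -1]
  T: [-1 -1  0  1 -1 -1  1]
  L: [-1  0 -1  0 -1  0 -1]
Row reduction gives pivot columns X1,X2,X3; rank = 3

3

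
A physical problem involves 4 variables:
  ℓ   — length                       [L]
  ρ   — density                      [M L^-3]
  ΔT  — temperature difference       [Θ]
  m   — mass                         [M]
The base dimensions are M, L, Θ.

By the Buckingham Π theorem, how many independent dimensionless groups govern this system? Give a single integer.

Exponent matrix [M,L,Θ] × [ℓ,ρ,ΔT,m]:
  M: [ 0  1  0  1]
  L: [ 1 -3  0  0]
  Θ: [ 0  0  1  0]
RREF → pivots at {ℓ,ρ,ΔT} ⇒ r = 3
4 vars − rank 3 = 1 Π group

1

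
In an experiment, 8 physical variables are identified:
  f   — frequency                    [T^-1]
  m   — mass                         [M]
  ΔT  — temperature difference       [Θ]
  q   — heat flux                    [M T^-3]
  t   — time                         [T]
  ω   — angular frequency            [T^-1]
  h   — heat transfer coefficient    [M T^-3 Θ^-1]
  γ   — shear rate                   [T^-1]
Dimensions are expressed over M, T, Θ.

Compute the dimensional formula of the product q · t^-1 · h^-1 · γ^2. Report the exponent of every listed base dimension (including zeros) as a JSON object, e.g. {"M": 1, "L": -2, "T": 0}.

Write exponents as rows M,T,Θ / cols f,m,ΔT,q,t,ω,h,γ:
  M: [ 0  1  0  1  0  0  1  0]
  T: [-1  0  0 -3  1 -1 -3 -1]
  Θ: [ 0  0  1  0  0  0 -1  0]
  [M]: (1)·1+(-1)·0+(-1)·1+(2)·0 = 0
  [T]: (1)·-3+(-1)·1+(-1)·-3+(2)·-1 = -3
  [Θ]: (1)·0+(-1)·0+(-1)·-1+(2)·0 = 1
⇒ T^-3 Θ

{"M": 0, "T": -3, "Θ": 1}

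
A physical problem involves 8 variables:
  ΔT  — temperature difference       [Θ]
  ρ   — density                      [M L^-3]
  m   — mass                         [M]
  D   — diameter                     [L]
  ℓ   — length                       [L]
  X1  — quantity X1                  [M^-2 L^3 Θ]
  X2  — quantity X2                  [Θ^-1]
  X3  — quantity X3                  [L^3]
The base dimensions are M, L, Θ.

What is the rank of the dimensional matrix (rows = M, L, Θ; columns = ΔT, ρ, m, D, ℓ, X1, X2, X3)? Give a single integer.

Exponent matrix [M,L,Θ] × [ΔT,ρ,m,D,ℓ,X1,X2,X3]:
  M: [ 0  1  1  0  0 -2  0  0]
  L: [ 0 -3  0  1  1  3  0  3]
  Θ: [ 1  0  0  0  0  1 -1  0]
Echelon form has 3 nonzero rows (pivots: ΔT,ρ,m)

3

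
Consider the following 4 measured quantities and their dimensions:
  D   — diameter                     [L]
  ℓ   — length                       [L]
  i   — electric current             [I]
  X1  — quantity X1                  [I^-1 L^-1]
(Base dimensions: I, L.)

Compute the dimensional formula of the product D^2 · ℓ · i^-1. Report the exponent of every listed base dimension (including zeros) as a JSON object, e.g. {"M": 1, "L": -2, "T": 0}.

Write exponents as rows I,L / cols D,ℓ,i,X1:
  I: [ 0  0  1 -1]
  L: [ 1  1  0 -1]
  [I]: (2)·0+(1)·0+(-1)·1 = -1
  [L]: (2)·1+(1)·1+(-1)·0 = 3
⇒ I^-1 L^3

{"I": -1, "L": 3}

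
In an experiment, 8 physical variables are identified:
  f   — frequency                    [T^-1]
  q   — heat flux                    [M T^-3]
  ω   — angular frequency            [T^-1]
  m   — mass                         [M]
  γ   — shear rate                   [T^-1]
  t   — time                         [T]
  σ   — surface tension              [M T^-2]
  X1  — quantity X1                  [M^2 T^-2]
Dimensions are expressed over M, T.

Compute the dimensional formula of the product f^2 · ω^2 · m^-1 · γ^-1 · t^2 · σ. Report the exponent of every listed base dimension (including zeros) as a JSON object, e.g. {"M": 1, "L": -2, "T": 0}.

Exponent matrix [M,T] × [f,q,ω,m,γ,t,σ,X1]:
  M: [ 0  1  0  1  0  0  1  2]
  T: [-1 -3 -1  0 -1  1 -2 -2]
  [M]: (2)·0+(2)·0+(-1)·1+(-1)·0+(2)·0+(1)·1 = 0
  [T]: (2)·-1+(2)·-1+(-1)·0+(-1)·-1+(2)·1+(1)·-2 = -3
⇒ T^-3

{"M": 0, "T": -3}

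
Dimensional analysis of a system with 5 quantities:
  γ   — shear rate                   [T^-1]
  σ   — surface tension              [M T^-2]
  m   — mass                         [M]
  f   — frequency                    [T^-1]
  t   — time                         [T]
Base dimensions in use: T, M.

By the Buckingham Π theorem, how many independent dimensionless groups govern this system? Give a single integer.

Exponent matrix [T,M] × [γ,σ,m,f,t]:
  T: [-1 -2  0 -1  1]
  M: [ 0  1  1  0  0]
RREF → pivots at {γ,σ} ⇒ r = 2
5 vars − rank 2 = 3 Π groups

3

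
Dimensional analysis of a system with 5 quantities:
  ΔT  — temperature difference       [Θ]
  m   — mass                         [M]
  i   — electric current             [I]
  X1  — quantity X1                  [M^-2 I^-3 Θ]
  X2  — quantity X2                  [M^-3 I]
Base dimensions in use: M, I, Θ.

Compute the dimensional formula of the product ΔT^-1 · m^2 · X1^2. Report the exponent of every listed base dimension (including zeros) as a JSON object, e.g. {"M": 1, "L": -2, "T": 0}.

{"M": -2, "I": -6, "Θ": 1}

Exponent matrix [M,I,Θ] × [ΔT,m,i,X1,X2]:
  M: [ 0  1  0 -2 -3]
  I: [ 0  0  1 -3  1]
  Θ: [ 1  0  0  1  0]
  [M]: (-1)·0+(2)·1+(2)·-2 = -2
  [I]: (-1)·0+(2)·0+(2)·-3 = -6
  [Θ]: (-1)·1+(2)·0+(2)·1 = 1
⇒ M^-2 I^-6 Θ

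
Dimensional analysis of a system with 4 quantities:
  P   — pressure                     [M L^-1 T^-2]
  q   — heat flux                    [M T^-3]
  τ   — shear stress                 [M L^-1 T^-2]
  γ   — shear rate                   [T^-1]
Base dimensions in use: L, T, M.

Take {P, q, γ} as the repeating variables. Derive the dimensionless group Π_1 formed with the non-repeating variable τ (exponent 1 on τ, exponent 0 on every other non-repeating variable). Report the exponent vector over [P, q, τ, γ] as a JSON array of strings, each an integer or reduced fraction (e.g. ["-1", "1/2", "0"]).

["-1", "0", "1", "0"]

Dimensional matrix (L×T×M by P×q×τ×γ):
  L: [-1  0 -1  0]
  T: [-2 -3 -2 -1]
  M: [ 1  1  1  0]
Echelon form has 3 nonzero rows (pivots: P,q,γ)
Repeat: P,q,γ; free: τ
RREF:
  r0: [   1    0    1    0]
  r1: [   0    1    0    0]
  r2: [   0    0    0    1]
Fix exponent of τ at 1; solve each RREF row for its pivot's exponent:
  r0: exp(P) + (1)·1 = 0 ⇒ exp(P) = -1
  r1: exp(q) + (0)·1 = 0 ⇒ exp(q) = 0
  r2: exp(γ) + (0)·1 = 0 ⇒ exp(γ) = 0
Π_1 = P^-1 · τ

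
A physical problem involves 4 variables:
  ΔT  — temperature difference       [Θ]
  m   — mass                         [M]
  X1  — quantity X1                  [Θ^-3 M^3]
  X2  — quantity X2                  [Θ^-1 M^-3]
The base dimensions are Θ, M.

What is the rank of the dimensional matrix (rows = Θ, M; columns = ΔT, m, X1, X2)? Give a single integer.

2

Write exponents as rows Θ,M / cols ΔT,m,X1,X2:
  Θ: [ 1  0 -3 -1]
  M: [ 0  1  3 -3]
RREF → pivots at {ΔT,m} ⇒ r = 2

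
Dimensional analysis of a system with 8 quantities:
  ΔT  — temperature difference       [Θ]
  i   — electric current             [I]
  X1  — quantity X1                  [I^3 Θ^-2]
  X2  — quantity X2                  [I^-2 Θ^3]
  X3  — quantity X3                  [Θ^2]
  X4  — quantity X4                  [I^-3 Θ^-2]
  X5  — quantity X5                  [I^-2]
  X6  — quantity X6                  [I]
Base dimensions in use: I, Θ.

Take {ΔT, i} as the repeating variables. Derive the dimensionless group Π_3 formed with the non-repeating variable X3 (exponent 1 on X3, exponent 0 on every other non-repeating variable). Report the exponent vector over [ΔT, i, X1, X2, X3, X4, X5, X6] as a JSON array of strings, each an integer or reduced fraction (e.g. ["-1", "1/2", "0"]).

["-2", "0", "0", "0", "1", "0", "0", "0"]

Write exponents as rows I,Θ / cols ΔT,i,X1,X2,X3,X4,X5,X6:
  I: [ 0  1  3 -2  0 -3 -2  1]
  Θ: [ 1  0 -2  3  2 -2  0  0]
RREF → pivots at {ΔT,i} ⇒ r = 2
Repeat: ΔT,i; free: X1,X2,X3,X4,X5,X6
RREF:
  r0: [   1    0   -2    3    2   -2    0    0]
  r1: [   0    1    3   -2    0   -3   -2    1]
Fix exponent of X3 at 1, X1 at 0, X2 at 0, X4 at 0, X5 at 0, X6 at 0; solve each RREF row for its pivot's exponent:
  r0: exp(ΔT) + (2)·1 = 0 ⇒ exp(ΔT) = -2
  r1: exp(i) + (0)·1 = 0 ⇒ exp(i) = 0
Π_3 = ΔT^-2 · X3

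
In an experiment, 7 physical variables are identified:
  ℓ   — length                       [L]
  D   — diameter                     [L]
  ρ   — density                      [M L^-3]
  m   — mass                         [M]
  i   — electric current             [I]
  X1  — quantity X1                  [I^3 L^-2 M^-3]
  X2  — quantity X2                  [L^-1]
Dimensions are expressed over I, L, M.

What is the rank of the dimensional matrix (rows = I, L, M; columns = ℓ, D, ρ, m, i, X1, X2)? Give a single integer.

3

Exponent matrix [I,L,M] × [ℓ,D,ρ,m,i,X1,X2]:
  I: [ 0  0  0  0  1  3  0]
  L: [ 1  1 -3  0  0 -2 -1]
  M: [ 0  0  1  1  0 -3  0]
RREF → pivots at {ℓ,ρ,i} ⇒ r = 3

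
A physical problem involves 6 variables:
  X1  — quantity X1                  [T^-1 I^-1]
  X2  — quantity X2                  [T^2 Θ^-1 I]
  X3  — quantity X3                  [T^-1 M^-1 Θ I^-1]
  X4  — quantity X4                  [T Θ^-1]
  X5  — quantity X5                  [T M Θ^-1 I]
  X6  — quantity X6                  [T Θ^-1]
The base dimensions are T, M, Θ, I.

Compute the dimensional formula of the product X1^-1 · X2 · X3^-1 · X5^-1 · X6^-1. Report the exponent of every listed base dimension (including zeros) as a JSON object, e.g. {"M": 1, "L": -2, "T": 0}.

{"T": 2, "M": 0, "Θ": 0, "I": 2}

Dimensional matrix (T×M×Θ×I by X1×X2×X3×X4×X5×X6):
  T: [-1  2 -1  1  1  1]
  M: [ 0  0 -1  0  1  0]
  Θ: [ 0 -1  1 -1 -1 -1]
  I: [-1  1 -1  0  1  0]
  [T]: (-1)·-1+(1)·2+(-1)·-1+(-1)·1+(-1)·1 = 2
  [M]: (-1)·0+(1)·0+(-1)·-1+(-1)·1+(-1)·0 = 0
  [Θ]: (-1)·0+(1)·-1+(-1)·1+(-1)·-1+(-1)·-1 = 0
  [I]: (-1)·-1+(1)·1+(-1)·-1+(-1)·1+(-1)·0 = 2
⇒ T^2 I^2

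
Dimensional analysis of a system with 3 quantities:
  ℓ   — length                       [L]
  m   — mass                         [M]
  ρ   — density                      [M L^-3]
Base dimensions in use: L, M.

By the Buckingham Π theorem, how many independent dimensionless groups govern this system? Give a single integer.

Dimensional matrix (L×M by ℓ×m×ρ):
  L: [ 1  0 -3]
  M: [ 0  1  1]
Row reduction gives pivot columns ℓ,m; rank = 2
3 vars − rank 2 = 1 Π group

1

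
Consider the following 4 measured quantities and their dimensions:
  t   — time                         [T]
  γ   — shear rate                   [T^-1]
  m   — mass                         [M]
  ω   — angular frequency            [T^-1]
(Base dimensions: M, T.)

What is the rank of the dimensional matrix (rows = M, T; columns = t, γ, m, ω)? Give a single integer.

Dimensional matrix (M×T by t×γ×m×ω):
  M: [ 0  0  1  0]
  T: [ 1 -1  0 -1]
Row reduction gives pivot columns t,m; rank = 2

2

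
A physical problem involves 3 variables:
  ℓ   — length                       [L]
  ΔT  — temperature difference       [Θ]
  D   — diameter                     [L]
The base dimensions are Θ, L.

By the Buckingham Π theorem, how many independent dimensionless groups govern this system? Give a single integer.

1

Exponent matrix [Θ,L] × [ℓ,ΔT,D]:
  Θ: [ 0  1  0]
  L: [ 1  0  1]
RREF → pivots at {ℓ,ΔT} ⇒ r = 2
n=3, r=2 ⇒ 1 dimensionless group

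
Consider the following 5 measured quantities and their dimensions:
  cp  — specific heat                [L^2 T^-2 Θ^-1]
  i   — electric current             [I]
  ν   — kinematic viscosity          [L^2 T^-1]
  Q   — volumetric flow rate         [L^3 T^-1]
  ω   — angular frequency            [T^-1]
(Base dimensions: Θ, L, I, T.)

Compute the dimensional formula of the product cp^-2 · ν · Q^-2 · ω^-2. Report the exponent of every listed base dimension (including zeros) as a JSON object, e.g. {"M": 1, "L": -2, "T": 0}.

Write exponents as rows Θ,L,I,T / cols cp,i,ν,Q,ω:
  Θ: [-1  0  0  0  0]
  L: [ 2  0  2  3  0]
  I: [ 0  1  0  0  0]
  T: [-2  0 -1 -1 -1]
  [Θ]: (-2)·-1+(1)·0+(-2)·0+(-2)·0 = 2
  [L]: (-2)·2+(1)·2+(-2)·3+(-2)·0 = -8
  [I]: (-2)·0+(1)·0+(-2)·0+(-2)·0 = 0
  [T]: (-2)·-2+(1)·-1+(-2)·-1+(-2)·-1 = 7
⇒ Θ^2 L^-8 T^7

{"Θ": 2, "L": -8, "I": 0, "T": 7}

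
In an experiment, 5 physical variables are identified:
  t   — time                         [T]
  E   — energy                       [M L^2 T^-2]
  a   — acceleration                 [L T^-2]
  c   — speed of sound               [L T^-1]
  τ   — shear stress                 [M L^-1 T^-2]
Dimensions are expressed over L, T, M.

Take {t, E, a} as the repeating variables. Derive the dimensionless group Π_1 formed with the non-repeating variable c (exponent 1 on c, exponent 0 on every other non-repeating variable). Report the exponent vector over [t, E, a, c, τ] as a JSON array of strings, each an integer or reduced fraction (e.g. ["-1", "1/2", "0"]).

Write exponents as rows L,T,M / cols t,E,a,c,τ:
  L: [ 0  2  1  1 -1]
  T: [ 1 -2 -2 -1 -2]
  M: [ 0  1  0  0  1]
Row reduction gives pivot columns t,E,a; rank = 3
Repeat: t,E,a; free: c,τ
RREF:
  r0: [   1    0    0    1   -6]
  r1: [   0    1    0    0    1]
  r2: [   0    0    1    1   -3]
Fix exponent of c at 1, τ at 0; solve each RREF row for its pivot's exponent:
  r0: exp(t) + (1)·1 = 0 ⇒ exp(t) = -1
  r1: exp(E) + (0)·1 = 0 ⇒ exp(E) = 0
  r2: exp(a) + (1)·1 = 0 ⇒ exp(a) = -1
Π_1 = t^-1 · a^-1 · c

["-1", "0", "-1", "1", "0"]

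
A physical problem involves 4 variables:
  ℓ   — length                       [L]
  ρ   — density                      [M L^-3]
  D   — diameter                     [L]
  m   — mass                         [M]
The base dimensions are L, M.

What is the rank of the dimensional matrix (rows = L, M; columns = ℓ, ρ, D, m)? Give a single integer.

Write exponents as rows L,M / cols ℓ,ρ,D,m:
  L: [ 1 -3  1  0]
  M: [ 0  1  0  1]
Row reduction gives pivot columns ℓ,ρ; rank = 2

2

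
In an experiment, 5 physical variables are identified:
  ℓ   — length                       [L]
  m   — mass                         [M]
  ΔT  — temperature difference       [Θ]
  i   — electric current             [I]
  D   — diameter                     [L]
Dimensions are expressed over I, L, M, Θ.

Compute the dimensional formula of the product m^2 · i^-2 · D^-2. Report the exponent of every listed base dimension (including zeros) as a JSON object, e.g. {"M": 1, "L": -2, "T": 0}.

{"I": -2, "L": -2, "M": 2, "Θ": 0}

Write exponents as rows I,L,M,Θ / cols ℓ,m,ΔT,i,D:
  I: [ 0  0  0  1  0]
  L: [ 1  0  0  0  1]
  M: [ 0  1  0  0  0]
  Θ: [ 0  0  1  0  0]
  [I]: (2)·0+(-2)·1+(-2)·0 = -2
  [L]: (2)·0+(-2)·0+(-2)·1 = -2
  [M]: (2)·1+(-2)·0+(-2)·0 = 2
  [Θ]: (2)·0+(-2)·0+(-2)·0 = 0
⇒ I^-2 L^-2 M^2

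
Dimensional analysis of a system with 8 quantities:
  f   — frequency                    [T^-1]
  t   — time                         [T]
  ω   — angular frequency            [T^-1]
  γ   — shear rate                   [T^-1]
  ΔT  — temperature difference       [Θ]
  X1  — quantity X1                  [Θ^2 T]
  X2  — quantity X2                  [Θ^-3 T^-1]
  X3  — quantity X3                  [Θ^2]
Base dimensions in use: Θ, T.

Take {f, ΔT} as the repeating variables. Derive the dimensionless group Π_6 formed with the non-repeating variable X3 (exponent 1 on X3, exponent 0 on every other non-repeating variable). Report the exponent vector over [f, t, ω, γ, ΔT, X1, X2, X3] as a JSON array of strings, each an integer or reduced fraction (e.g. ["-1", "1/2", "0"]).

Dimensional matrix (Θ×T by f×t×ω×γ×ΔT×X1×X2×X3):
  Θ: [ 0  0  0  0  1  2 -3  2]
  T: [-1  1 -1 -1  0  1 -1  0]
Echelon form has 2 nonzero rows (pivots: f,ΔT)
Repeat: f,ΔT; free: t,ω,γ,X1,X2,X3
RREF:
  r0: [   1   -1    1    1    0   -1    1    0]
  r1: [   0    0    0    0    1    2   -3    2]
Fix exponent of X3 at 1, t at 0, ω at 0, γ at 0, X1 at 0, X2 at 0; solve each RREF row for its pivot's exponent:
  r0: exp(f) + (0)·1 = 0 ⇒ exp(f) = 0
  r1: exp(ΔT) + (2)·1 = 0 ⇒ exp(ΔT) = -2
Π_6 = ΔT^-2 · X3

["0", "0", "0", "0", "-2", "0", "0", "1"]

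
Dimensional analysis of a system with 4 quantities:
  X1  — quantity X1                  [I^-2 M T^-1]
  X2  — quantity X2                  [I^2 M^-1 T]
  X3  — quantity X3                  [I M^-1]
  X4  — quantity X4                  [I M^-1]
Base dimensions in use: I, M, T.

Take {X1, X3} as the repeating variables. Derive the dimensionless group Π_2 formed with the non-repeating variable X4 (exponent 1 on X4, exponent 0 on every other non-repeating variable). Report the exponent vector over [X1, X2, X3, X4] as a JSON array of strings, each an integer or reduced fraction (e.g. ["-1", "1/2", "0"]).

Write exponents as rows I,M,T / cols X1,X2,X3,X4:
  I: [-2  2  1  1]
  M: [ 1 -1 -1 -1]
  T: [-1  1  0  0]
RREF → pivots at {X1,X3} ⇒ r = 2
Pivot set = {X1,X3}, free = {X2,X4}
RREF:
  r0: [   1   -1    0    0]
  r1: [   0    0    1    1]
  r2: [   0    0    0    0]
Fix exponent of X4 at 1, X2 at 0; solve each RREF row for its pivot's exponent:
  r0: exp(X1) + (0)·1 = 0 ⇒ exp(X1) = 0
  r1: exp(X3) + (1)·1 = 0 ⇒ exp(X3) = -1
Π_2 = X3^-1 · X4

["0", "0", "-1", "1"]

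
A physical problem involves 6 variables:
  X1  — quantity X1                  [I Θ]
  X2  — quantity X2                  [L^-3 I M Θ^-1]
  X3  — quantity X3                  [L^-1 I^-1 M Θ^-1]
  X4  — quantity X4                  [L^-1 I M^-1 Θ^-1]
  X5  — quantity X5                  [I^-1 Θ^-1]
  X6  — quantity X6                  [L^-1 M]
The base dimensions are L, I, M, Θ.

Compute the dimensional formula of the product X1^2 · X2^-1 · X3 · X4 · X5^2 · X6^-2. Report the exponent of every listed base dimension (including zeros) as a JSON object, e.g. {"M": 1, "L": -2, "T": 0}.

{"L": 3, "I": -1, "M": -3, "Θ": -1}

Write exponents as rows L,I,M,Θ / cols X1,X2,X3,X4,X5,X6:
  L: [ 0 -3 -1 -1  0 -1]
  I: [ 1  1 -1  1 -1  0]
  M: [ 0  1  1 -1  0  1]
  Θ: [ 1 -1 -1 -1 -1  0]
  [L]: (2)·0+(-1)·-3+(1)·-1+(1)·-1+(2)·0+(-2)·-1 = 3
  [I]: (2)·1+(-1)·1+(1)·-1+(1)·1+(2)·-1+(-2)·0 = -1
  [M]: (2)·0+(-1)·1+(1)·1+(1)·-1+(2)·0+(-2)·1 = -3
  [Θ]: (2)·1+(-1)·-1+(1)·-1+(1)·-1+(2)·-1+(-2)·0 = -1
⇒ L^3 I^-1 M^-3 Θ^-1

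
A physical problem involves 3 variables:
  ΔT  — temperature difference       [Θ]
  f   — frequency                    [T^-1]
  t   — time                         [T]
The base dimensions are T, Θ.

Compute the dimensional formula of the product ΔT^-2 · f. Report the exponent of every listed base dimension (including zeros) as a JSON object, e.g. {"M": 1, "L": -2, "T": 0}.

{"T": -1, "Θ": -2}

Write exponents as rows T,Θ / cols ΔT,f,t:
  T: [ 0 -1  1]
  Θ: [ 1  0  0]
  [T]: (-2)·0+(1)·-1 = -1
  [Θ]: (-2)·1+(1)·0 = -2
⇒ T^-1 Θ^-2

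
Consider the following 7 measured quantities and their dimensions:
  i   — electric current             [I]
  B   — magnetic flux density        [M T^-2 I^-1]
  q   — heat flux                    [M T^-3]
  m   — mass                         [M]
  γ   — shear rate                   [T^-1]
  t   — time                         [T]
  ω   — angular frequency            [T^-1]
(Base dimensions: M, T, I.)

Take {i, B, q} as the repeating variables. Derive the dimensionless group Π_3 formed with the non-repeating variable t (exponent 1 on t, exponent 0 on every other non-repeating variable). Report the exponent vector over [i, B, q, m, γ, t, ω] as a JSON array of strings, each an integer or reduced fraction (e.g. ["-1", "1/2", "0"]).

["-1", "-1", "1", "0", "0", "1", "0"]

Dimensional matrix (M×T×I by i×B×q×m×γ×t×ω):
  M: [ 0  1  1  1  0  0  0]
  T: [ 0 -2 -3  0 -1  1 -1]
  I: [ 1 -1  0  0  0  0  0]
RREF → pivots at {i,B,q} ⇒ r = 3
Repeat: i,B,q; free: m,γ,t,ω
RREF:
  r0: [   1    0    0    3   -1    1   -1]
  r1: [   0    1    0    3   -1    1   -1]
  r2: [   0    0    1   -2    1   -1    1]
Fix exponent of t at 1, m at 0, γ at 0, ω at 0; solve each RREF row for its pivot's exponent:
  r0: exp(i) + (1)·1 = 0 ⇒ exp(i) = -1
  r1: exp(B) + (1)·1 = 0 ⇒ exp(B) = -1
  r2: exp(q) + (-1)·1 = 0 ⇒ exp(q) = 1
Π_3 = i^-1 · B^-1 · q · t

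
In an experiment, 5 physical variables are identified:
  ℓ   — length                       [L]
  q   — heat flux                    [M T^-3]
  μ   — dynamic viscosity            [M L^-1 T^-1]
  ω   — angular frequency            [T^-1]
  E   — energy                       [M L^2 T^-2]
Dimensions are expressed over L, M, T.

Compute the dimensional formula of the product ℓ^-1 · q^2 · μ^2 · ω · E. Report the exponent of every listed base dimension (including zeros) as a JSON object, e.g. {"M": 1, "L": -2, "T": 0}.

{"L": -1, "M": 5, "T": -11}

Write exponents as rows L,M,T / cols ℓ,q,μ,ω,E:
  L: [ 1  0 -1  0  2]
  M: [ 0  1  1  0  1]
  T: [ 0 -3 -1 -1 -2]
  [L]: (-1)·1+(2)·0+(2)·-1+(1)·0+(1)·2 = -1
  [M]: (-1)·0+(2)·1+(2)·1+(1)·0+(1)·1 = 5
  [T]: (-1)·0+(2)·-3+(2)·-1+(1)·-1+(1)·-2 = -11
⇒ L^-1 M^5 T^-11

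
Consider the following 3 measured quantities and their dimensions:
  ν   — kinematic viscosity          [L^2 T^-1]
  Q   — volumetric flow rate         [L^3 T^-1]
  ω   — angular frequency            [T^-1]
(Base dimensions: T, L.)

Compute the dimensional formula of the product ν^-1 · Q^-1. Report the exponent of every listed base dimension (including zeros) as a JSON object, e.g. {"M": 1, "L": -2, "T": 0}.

{"T": 2, "L": -5}

Dimensional matrix (T×L by ν×Q×ω):
  T: [-1 -1 -1]
  L: [ 2  3  0]
  [T]: (-1)·-1+(-1)·-1 = 2
  [L]: (-1)·2+(-1)·3 = -5
⇒ T^2 L^-5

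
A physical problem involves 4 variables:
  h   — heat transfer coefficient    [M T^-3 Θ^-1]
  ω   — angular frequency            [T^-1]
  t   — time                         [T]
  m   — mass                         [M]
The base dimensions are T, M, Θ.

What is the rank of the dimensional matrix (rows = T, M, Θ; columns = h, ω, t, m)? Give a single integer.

Dimensional matrix (T×M×Θ by h×ω×t×m):
  T: [-3 -1  1  0]
  M: [ 1  0  0  1]
  Θ: [-1  0  0  0]
Row reduction gives pivot columns h,ω,m; rank = 3

3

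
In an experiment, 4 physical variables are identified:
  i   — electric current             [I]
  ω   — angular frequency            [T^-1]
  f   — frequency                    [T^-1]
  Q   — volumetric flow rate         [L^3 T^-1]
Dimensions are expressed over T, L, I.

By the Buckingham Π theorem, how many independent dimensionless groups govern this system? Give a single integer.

1

Write exponents as rows T,L,I / cols i,ω,f,Q:
  T: [ 0 -1 -1 -1]
  L: [ 0  0  0  3]
  I: [ 1  0  0  0]
RREF → pivots at {i,ω,Q} ⇒ r = 3
n=4, r=3 ⇒ 1 dimensionless group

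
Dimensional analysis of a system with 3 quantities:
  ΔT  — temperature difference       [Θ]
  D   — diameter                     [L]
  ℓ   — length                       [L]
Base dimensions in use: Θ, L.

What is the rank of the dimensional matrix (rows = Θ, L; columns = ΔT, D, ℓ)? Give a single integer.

2

Write exponents as rows Θ,L / cols ΔT,D,ℓ:
  Θ: [ 1  0  0]
  L: [ 0  1  1]
RREF → pivots at {ΔT,D} ⇒ r = 2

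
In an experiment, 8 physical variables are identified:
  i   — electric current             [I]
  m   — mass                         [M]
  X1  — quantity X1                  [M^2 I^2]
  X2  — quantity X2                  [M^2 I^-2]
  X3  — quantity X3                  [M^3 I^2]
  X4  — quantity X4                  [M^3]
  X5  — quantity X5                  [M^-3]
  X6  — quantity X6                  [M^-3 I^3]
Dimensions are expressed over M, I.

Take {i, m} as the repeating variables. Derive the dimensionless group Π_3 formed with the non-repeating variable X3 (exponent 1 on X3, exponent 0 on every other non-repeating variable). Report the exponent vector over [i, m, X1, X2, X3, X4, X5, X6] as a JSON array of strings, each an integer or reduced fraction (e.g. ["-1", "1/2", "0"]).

["-2", "-3", "0", "0", "1", "0", "0", "0"]

Write exponents as rows M,I / cols i,m,X1,X2,X3,X4,X5,X6:
  M: [ 0  1  2  2  3  3 -3 -3]
  I: [ 1  0  2 -2  2  0  0  3]
RREF → pivots at {i,m} ⇒ r = 2
Repeat: i,m; free: X1,X2,X3,X4,X5,X6
RREF:
  r0: [   1    0    2   -2    2    0    0    3]
  r1: [   0    1    2    2    3    3   -3   -3]
Fix exponent of X3 at 1, X1 at 0, X2 at 0, X4 at 0, X5 at 0, X6 at 0; solve each RREF row for its pivot's exponent:
  r0: exp(i) + (2)·1 = 0 ⇒ exp(i) = -2
  r1: exp(m) + (3)·1 = 0 ⇒ exp(m) = -3
Π_3 = i^-2 · m^-3 · X3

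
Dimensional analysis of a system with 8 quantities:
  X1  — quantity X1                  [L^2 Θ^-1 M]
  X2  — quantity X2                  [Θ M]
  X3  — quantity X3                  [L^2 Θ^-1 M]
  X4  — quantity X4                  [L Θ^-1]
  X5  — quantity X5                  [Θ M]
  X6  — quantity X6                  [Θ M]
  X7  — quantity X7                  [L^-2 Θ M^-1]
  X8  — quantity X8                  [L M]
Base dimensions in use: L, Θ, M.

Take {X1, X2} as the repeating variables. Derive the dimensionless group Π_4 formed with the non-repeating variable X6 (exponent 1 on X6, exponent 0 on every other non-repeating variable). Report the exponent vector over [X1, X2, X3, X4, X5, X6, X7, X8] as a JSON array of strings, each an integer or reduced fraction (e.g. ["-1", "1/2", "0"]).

["0", "-1", "0", "0", "0", "1", "0", "0"]

Dimensional matrix (L×Θ×M by X1×X2×X3×X4×X5×X6×X7×X8):
  L: [ 2  0  2  1  0  0 -2  1]
  Θ: [-1  1 -1 -1  1  1  1  0]
  M: [ 1  1  1  0  1  1 -1  1]
Row reduction gives pivot columns X1,X2; rank = 2
Pivot set = {X1,X2}, free = {X3,X4,X5,X6,X7,X8}
RREF:
  r0: [   1    0    1  1/2    0    0   -1  1/2]
  r1: [   0    1    0 -1/2    1    1    0  1/2]
  r2: [   0    0    0    0    0    0    0    0]
Fix exponent of X6 at 1, X3 at 0, X4 at 0, X5 at 0, X7 at 0, X8 at 0; solve each RREF row for its pivot's exponent:
  r0: exp(X1) + (0)·1 = 0 ⇒ exp(X1) = 0
  r1: exp(X2) + (1)·1 = 0 ⇒ exp(X2) = -1
Π_4 = X2^-1 · X6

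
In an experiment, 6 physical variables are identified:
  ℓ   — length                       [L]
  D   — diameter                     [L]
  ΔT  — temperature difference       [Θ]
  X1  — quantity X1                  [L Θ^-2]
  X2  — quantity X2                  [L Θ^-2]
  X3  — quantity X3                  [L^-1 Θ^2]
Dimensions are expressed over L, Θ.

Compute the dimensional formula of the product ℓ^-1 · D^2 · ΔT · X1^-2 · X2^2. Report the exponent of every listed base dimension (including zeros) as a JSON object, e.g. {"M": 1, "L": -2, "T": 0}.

Dimensional matrix (L×Θ by ℓ×D×ΔT×X1×X2×X3):
  L: [ 1  1  0  1  1 -1]
  Θ: [ 0  0  1 -2 -2  2]
  [L]: (-1)·1+(2)·1+(1)·0+(-2)·1+(2)·1 = 1
  [Θ]: (-1)·0+(2)·0+(1)·1+(-2)·-2+(2)·-2 = 1
⇒ L Θ

{"L": 1, "Θ": 1}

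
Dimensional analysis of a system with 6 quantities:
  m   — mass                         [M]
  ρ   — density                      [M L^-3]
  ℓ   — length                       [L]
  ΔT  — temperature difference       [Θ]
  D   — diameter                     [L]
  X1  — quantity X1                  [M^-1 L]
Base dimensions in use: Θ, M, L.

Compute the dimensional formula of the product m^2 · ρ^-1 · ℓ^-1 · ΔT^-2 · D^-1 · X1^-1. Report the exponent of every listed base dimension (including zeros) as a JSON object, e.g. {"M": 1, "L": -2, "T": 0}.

{"Θ": -2, "M": 2, "L": 0}

Dimensional matrix (Θ×M×L by m×ρ×ℓ×ΔT×D×X1):
  Θ: [ 0  0  0  1  0  0]
  M: [ 1  1  0  0  0 -1]
  L: [ 0 -3  1  0  1  1]
  [Θ]: (2)·0+(-1)·0+(-1)·0+(-2)·1+(-1)·0+(-1)·0 = -2
  [M]: (2)·1+(-1)·1+(-1)·0+(-2)·0+(-1)·0+(-1)·-1 = 2
  [L]: (2)·0+(-1)·-3+(-1)·1+(-2)·0+(-1)·1+(-1)·1 = 0
⇒ Θ^-2 M^2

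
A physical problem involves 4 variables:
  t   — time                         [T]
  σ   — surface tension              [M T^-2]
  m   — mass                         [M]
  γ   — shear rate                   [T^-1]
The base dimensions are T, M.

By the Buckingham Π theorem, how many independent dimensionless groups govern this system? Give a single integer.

Write exponents as rows T,M / cols t,σ,m,γ:
  T: [ 1 -2  0 -1]
  M: [ 0  1  1  0]
Echelon form has 2 nonzero rows (pivots: t,σ)
4 vars − rank 2 = 2 Π groups

2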